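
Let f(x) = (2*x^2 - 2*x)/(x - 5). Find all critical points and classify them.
f'(x) = 2*(x^2 - 10*x + 5)/(x^2 - 10*x + 25)

Solve f'(x) = 0:
  f'(x) = 2*(x^2 - 10*x + 5)/(x - 5)^2; the denominator is positive wherever f is defined, so f'(x) = 0 ⇔ 2*x^2 - 20*x + 10 = 0.
  Factor: 2*x^2 - 20*x + 10 = 2*(x^2 - 10*x + 5); x^2 - 10*x + 5 = 0 has no rational roots; quadratic formula: x = (10 ± √80)/2.
  ⇒ x = 5 - 2*sqrt(5) ≈ 0.5279, 2*sqrt(5) + 5 ≈ 9.4721

f''(x) = 80/(x^3 - 15*x^2 + 75*x - 125)
Second-derivative test at each critical point:
  f''(0.5279) = -0.8944 < 0 → local maximum
  f''(9.4721) = 0.8944 > 0 → local minimum

Critical points: x = 5 - 2*sqrt(5) ≈ 0.5279 (local maximum); x = 2*sqrt(5) + 5 ≈ 9.4721 (local minimum)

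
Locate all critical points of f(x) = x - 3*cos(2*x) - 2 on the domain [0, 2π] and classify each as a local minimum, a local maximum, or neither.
f'(x) = 6*sin(2*x) + 1

Solve f'(x) = 0 on [0, 2π]:
  f'(x) = 0 ⇔ sin(2*x) = -1/6, i.e. 2*x = arcsin(-1/6) + 2nπ or 2*x = π − arcsin(-1/6) + 2nπ; keep the solutions lying in [0, 2π].
  ⇒ x = asin(1/6)/2 + pi/2 ≈ 1.6545, pi - asin(1/6)/2 ≈ 3.0579, asin(1/6)/2 + 3*pi/2 ≈ 4.7961, -asin(1/6)/2 + 2*pi ≈ 6.1995

f''(x) = 12*cos(2*x)
Second-derivative test at each critical point:
  f''(1.6545) = -11.8322 < 0 → local maximum
  f''(3.0579) = 11.8322 > 0 → local minimum
  f''(4.7961) = -11.8322 < 0 → local maximum
  f''(6.1995) = 11.8322 > 0 → local minimum

Critical points: x = asin(1/6)/2 + pi/2 ≈ 1.6545 (local maximum); x = pi - asin(1/6)/2 ≈ 3.0579 (local minimum); x = asin(1/6)/2 + 3*pi/2 ≈ 4.7961 (local maximum); x = -asin(1/6)/2 + 2*pi ≈ 6.1995 (local minimum)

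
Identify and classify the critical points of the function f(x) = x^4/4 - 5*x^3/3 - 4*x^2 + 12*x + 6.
f'(x) = x^3 - 5*x^2 - 8*x + 12

Solve f'(x) = 0:
  Factor: x^3 - 5*x^2 - 8*x + 12 = (x - 6)*(x - 1)*(x + 2) = 0.
  ⇒ x = -2, 1, 6

f''(x) = 3*x^2 - 10*x - 8
Second-derivative test at each critical point:
  f''(-2) = 24 > 0 → local minimum
  f''(1) = -15 < 0 → local maximum
  f''(6) = 40 > 0 → local minimum

Critical points: x = -2 (local minimum); x = 1 (local maximum); x = 6 (local minimum)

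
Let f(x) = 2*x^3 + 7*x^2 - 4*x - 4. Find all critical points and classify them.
f'(x) = 6*x^2 + 14*x - 4

Solve f'(x) = 0:
  Factor: 6*x^2 + 14*x - 4 = 2*(3*x^2 + 7*x - 2); 3*x^2 + 7*x - 2 = 0 has no rational roots; quadratic formula: x = (-7 ± √73)/6.
  ⇒ x = -sqrt(73)/6 - 7/6 ≈ -2.5907, -7/6 + sqrt(73)/6 ≈ 0.2573

f''(x) = 12*x + 14
Second-derivative test at each critical point:
  f''(-2.5907) = -17.0880 < 0 → local maximum
  f''(0.2573) = 17.0880 > 0 → local minimum

Critical points: x = -sqrt(73)/6 - 7/6 ≈ -2.5907 (local maximum); x = -7/6 + sqrt(73)/6 ≈ 0.2573 (local minimum)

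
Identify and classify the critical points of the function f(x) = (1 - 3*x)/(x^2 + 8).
f'(x) = (3*x^2 - 2*x - 24)/(x^4 + 16*x^2 + 64)

Solve f'(x) = 0:
  f'(x) = (3*x^2 - 2*x - 24)/(x^2 + 8)^2; the denominator is positive wherever f is defined, so f'(x) = 0 ⇔ 3*x^2 - 2*x - 24 = 0.
  3*x^2 - 2*x - 24 = 0 has no rational roots; quadratic formula: x = (2 ± √292)/6.
  ⇒ x = 1/3 - sqrt(73)/3 ≈ -2.5147, 1/3 + sqrt(73)/3 ≈ 3.1813

f''(x) = 2*(4*x^2*(1 - 3*x) + (9*x - 1)*(x^2 + 8))/(x^2 + 8)^3
Second-derivative test at each critical point:
  f''(-2.5147) = -0.0833 < 0 → local maximum
  f''(3.1813) = 0.0520 > 0 → local minimum

Critical points: x = 1/3 - sqrt(73)/3 ≈ -2.5147 (local maximum); x = 1/3 + sqrt(73)/3 ≈ 3.1813 (local minimum)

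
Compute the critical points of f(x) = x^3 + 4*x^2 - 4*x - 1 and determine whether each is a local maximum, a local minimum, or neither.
f'(x) = 3*x^2 + 8*x - 4

Solve f'(x) = 0:
  3*x^2 + 8*x - 4 = 0 has no rational roots; quadratic formula: x = (-8 ± √112)/6.
  ⇒ x = -2*sqrt(7)/3 - 4/3 ≈ -3.0972, -4/3 + 2*sqrt(7)/3 ≈ 0.4305

f''(x) = 6*x + 8
Second-derivative test at each critical point:
  f''(-3.0972) = -10.5830 < 0 → local maximum
  f''(0.4305) = 10.5830 > 0 → local minimum

Critical points: x = -2*sqrt(7)/3 - 4/3 ≈ -3.0972 (local maximum); x = -4/3 + 2*sqrt(7)/3 ≈ 0.4305 (local minimum)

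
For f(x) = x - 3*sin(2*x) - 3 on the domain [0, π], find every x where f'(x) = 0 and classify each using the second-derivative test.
f'(x) = 1 - 6*cos(2*x)

Solve f'(x) = 0 on [0, π]:
  f'(x) = 0 ⇔ cos(2*x) = 1/6, i.e. 2*x = ±arccos(1/6) + 2nπ; keep the solutions lying in [0, π].
  ⇒ x = acos(1/6)/2 ≈ 0.7017, pi - acos(1/6)/2 ≈ 2.4399

f''(x) = 12*sin(2*x)
Second-derivative test at each critical point:
  f''(0.7017) = 11.8322 > 0 → local minimum
  f''(2.4399) = -11.8322 < 0 → local maximum

Critical points: x = acos(1/6)/2 ≈ 0.7017 (local minimum); x = pi - acos(1/6)/2 ≈ 2.4399 (local maximum)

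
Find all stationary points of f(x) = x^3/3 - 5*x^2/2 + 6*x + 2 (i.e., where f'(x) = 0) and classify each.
f'(x) = x^2 - 5*x + 6

Solve f'(x) = 0:
  Factor: x^2 - 5*x + 6 = (x - 3)*(x - 2) = 0.
  ⇒ x = 2, 3

f''(x) = 2*x - 5
Second-derivative test at each critical point:
  f''(2) = -1 < 0 → local maximum
  f''(3) = 1 > 0 → local minimum

Critical points: x = 2 (local maximum); x = 3 (local minimum)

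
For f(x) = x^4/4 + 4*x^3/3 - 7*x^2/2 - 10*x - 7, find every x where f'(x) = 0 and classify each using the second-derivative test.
f'(x) = x^3 + 4*x^2 - 7*x - 10

Solve f'(x) = 0:
  Factor: x^3 + 4*x^2 - 7*x - 10 = (x - 2)*(x + 1)*(x + 5) = 0.
  ⇒ x = -5, -1, 2

f''(x) = 3*x^2 + 8*x - 7
Second-derivative test at each critical point:
  f''(-5) = 28 > 0 → local minimum
  f''(-1) = -12 < 0 → local maximum
  f''(2) = 21 > 0 → local minimum

Critical points: x = -5 (local minimum); x = -1 (local maximum); x = 2 (local minimum)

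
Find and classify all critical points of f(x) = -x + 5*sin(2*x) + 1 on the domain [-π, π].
f'(x) = 10*cos(2*x) - 1

Solve f'(x) = 0 on [-π, π]:
  f'(x) = 0 ⇔ cos(2*x) = 1/10, i.e. 2*x = ±arccos(1/10) + 2nπ; keep the solutions lying in [-π, π].
  ⇒ x = -pi + acos(1/10)/2 ≈ -2.4063, -acos(1/10)/2 ≈ -0.7353, acos(1/10)/2 ≈ 0.7353, pi - acos(1/10)/2 ≈ 2.4063

f''(x) = -20*sin(2*x)
Second-derivative test at each critical point:
  f''(-2.4063) = -19.8997 < 0 → local maximum
  f''(-0.7353) = 19.8997 > 0 → local minimum
  f''(0.7353) = -19.8997 < 0 → local maximum
  f''(2.4063) = 19.8997 > 0 → local minimum

Critical points: x = -pi + acos(1/10)/2 ≈ -2.4063 (local maximum); x = -acos(1/10)/2 ≈ -0.7353 (local minimum); x = acos(1/10)/2 ≈ 0.7353 (local maximum); x = pi - acos(1/10)/2 ≈ 2.4063 (local minimum)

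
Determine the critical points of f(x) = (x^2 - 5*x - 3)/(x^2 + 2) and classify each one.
f'(x) = 5*(x^2 + 2*x - 2)/(x^4 + 4*x^2 + 4)

Solve f'(x) = 0:
  f'(x) = 5*(x^2 + 2*x - 2)/(x^2 + 2)^2; the denominator is positive wherever f is defined, so f'(x) = 0 ⇔ 5*x^2 + 10*x - 10 = 0.
  Factor: 5*x^2 + 10*x - 10 = 5*(x^2 + 2*x - 2); x^2 + 2*x - 2 = 0 has no rational roots; quadratic formula: x = (-2 ± √12)/2.
  ⇒ x = -sqrt(3) - 1 ≈ -2.7321, -1 + sqrt(3) ≈ 0.7321

f''(x) = 10*(-x^3 - 3*x^2 + 6*x + 2)/(x^6 + 6*x^4 + 12*x^2 + 8)
Second-derivative test at each critical point:
  f''(-2.7321) = -0.1934 < 0 → local maximum
  f''(0.7321) = 2.6934 > 0 → local minimum

Critical points: x = -sqrt(3) - 1 ≈ -2.7321 (local maximum); x = -1 + sqrt(3) ≈ 0.7321 (local minimum)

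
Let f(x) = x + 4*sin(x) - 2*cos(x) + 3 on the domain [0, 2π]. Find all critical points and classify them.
f'(x) = 2*sin(x) + 4*cos(x) + 1

Solve f'(x) = 0 on [0, 2π]:
  f'(x) = 0 ⇔ 2*sin(x) + 4*cos(x) = -1. Write the left side as R·cos(x + φ) with R = √(4² + (-2)²) = 2*sqrt(5), cos φ = 2*sqrt(5)/5, sin φ = -sqrt(5)/5; then cos(x + φ) = -sqrt(5)/10. Solve for x and keep the solutions lying in [0, 2π].
  ⇒ x = atan((-1 + 2*sqrt(19))/(-sqrt(19) - 2)) + pi ≈ 2.2600, atan((-2*sqrt(19) - 1)/(-2 + sqrt(19))) + 2*pi ≈ 4.9505

f''(x) = -4*sin(x) + 2*cos(x)
Second-derivative test at each critical point:
  f''(2.2600) = -4.3589 < 0 → local maximum
  f''(4.9505) = 4.3589 > 0 → local minimum

Critical points: x = atan((-1 + 2*sqrt(19))/(-sqrt(19) - 2)) + pi ≈ 2.2600 (local maximum); x = atan((-2*sqrt(19) - 1)/(-2 + sqrt(19))) + 2*pi ≈ 4.9505 (local minimum)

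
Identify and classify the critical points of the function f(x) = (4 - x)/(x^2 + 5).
f'(x) = (-x^2 + 2*x*(x - 4) - 5)/(x^2 + 5)^2

Solve f'(x) = 0:
  f'(x) = (x^2 - 8*x - 5)/(x^2 + 5)^2; the denominator is positive wherever f is defined, so f'(x) = 0 ⇔ x^2 - 8*x - 5 = 0.
  x^2 - 8*x - 5 = 0 has no rational roots; quadratic formula: x = (8 ± √84)/2.
  ⇒ x = 4 - sqrt(21) ≈ -0.5826, 4 + sqrt(21) ≈ 8.5826

f''(x) = 2*(4*x^2*(4 - x) + (3*x - 4)*(x^2 + 5))/(x^2 + 5)^3
Second-derivative test at each critical point:
  f''(-0.5826) = -0.3215 < 0 → local maximum
  f''(8.5826) = 0.0015 > 0 → local minimum

Critical points: x = 4 - sqrt(21) ≈ -0.5826 (local maximum); x = 4 + sqrt(21) ≈ 8.5826 (local minimum)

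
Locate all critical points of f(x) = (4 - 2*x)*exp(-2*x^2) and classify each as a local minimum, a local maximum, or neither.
f'(x) = 2*(4*x*(x - 2) - 1)*exp(-2*x^2)

Solve f'(x) = 0:
  f'(x) = (8*x^2 - 16*x - 2)·exp(-2*x^2) and exp(-2*x^2) > 0 for every x, so f'(x) = 0 ⇔ 8*x^2 - 16*x - 2 = 0.
  Factor: 8*x^2 - 16*x - 2 = 2*(4*x^2 - 8*x - 1); 4*x^2 - 8*x - 1 = 0 has no rational roots; quadratic formula: x = (8 ± √80)/8.
  ⇒ x = 1 - sqrt(5)/2 ≈ -0.1180, 1 + sqrt(5)/2 ≈ 2.1180

f''(x) = 8*(4*x^2*(2 - x) + 3*x - 2)*exp(-2*x^2)
Second-derivative test at each critical point:
  f''(-0.1180) = -17.3970 < 0 → local maximum
  f''(2.1180) = 0.0023 > 0 → local minimum

Critical points: x = 1 - sqrt(5)/2 ≈ -0.1180 (local maximum); x = 1 + sqrt(5)/2 ≈ 2.1180 (local minimum)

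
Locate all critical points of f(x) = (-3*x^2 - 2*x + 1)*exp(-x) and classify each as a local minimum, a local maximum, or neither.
f'(x) = (3*x^2 - 4*x - 3)*exp(-x)

Solve f'(x) = 0:
  f'(x) = (3*x^2 - 4*x - 3)·exp(-x) and exp(-x) > 0 for every x, so f'(x) = 0 ⇔ 3*x^2 - 4*x - 3 = 0.
  3*x^2 - 4*x - 3 = 0 has no rational roots; quadratic formula: x = (4 ± √52)/6.
  ⇒ x = 2/3 - sqrt(13)/3 ≈ -0.5352, 2/3 + sqrt(13)/3 ≈ 1.8685

f''(x) = (-3*x^2 + 10*x - 1)*exp(-x)
Second-derivative test at each critical point:
  f''(-0.5352) = -12.3148 < 0 → local maximum
  f''(1.8685) = 1.1131 > 0 → local minimum

Critical points: x = 2/3 - sqrt(13)/3 ≈ -0.5352 (local maximum); x = 2/3 + sqrt(13)/3 ≈ 1.8685 (local minimum)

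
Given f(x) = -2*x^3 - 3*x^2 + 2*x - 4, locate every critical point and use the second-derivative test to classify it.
f'(x) = -6*x^2 - 6*x + 2

Solve f'(x) = 0:
  Factor: -6*x^2 - 6*x + 2 = -2*(3*x^2 + 3*x - 1); 3*x^2 + 3*x - 1 = 0 has no rational roots; quadratic formula: x = (-3 ± √21)/6.
  ⇒ x = -sqrt(21)/6 - 1/2 ≈ -1.2638, -1/2 + sqrt(21)/6 ≈ 0.2638

f''(x) = -12*x - 6
Second-derivative test at each critical point:
  f''(-1.2638) = 9.1652 > 0 → local minimum
  f''(0.2638) = -9.1652 < 0 → local maximum

Critical points: x = -sqrt(21)/6 - 1/2 ≈ -1.2638 (local minimum); x = -1/2 + sqrt(21)/6 ≈ 0.2638 (local maximum)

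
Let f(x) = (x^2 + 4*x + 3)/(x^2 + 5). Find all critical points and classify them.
f'(x) = 4*(-x^2 + x + 5)/(x^4 + 10*x^2 + 25)

Solve f'(x) = 0:
  f'(x) = -4*(x^2 - x - 5)/(x^2 + 5)^2; the denominator is positive wherever f is defined, so f'(x) = 0 ⇔ -4*x^2 + 4*x + 20 = 0.
  Factor: -4*x^2 + 4*x + 20 = -4*(x^2 - x - 5); x^2 - x - 5 = 0 has no rational roots; quadratic formula: x = (1 ± √21)/2.
  ⇒ x = 1/2 - sqrt(21)/2 ≈ -1.7913, 1/2 + sqrt(21)/2 ≈ 2.7913

f''(x) = 4*(2*x^3 - 3*x^2 - 30*x + 5)/(x^6 + 15*x^4 + 75*x^2 + 125)
Second-derivative test at each critical point:
  f''(-1.7913) = 0.2720 > 0 → local minimum
  f''(2.7913) = -0.1120 < 0 → local maximum

Critical points: x = 1/2 - sqrt(21)/2 ≈ -1.7913 (local minimum); x = 1/2 + sqrt(21)/2 ≈ 2.7913 (local maximum)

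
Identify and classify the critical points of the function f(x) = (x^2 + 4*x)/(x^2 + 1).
f'(x) = 2*(-2*x^2 + x + 2)/(x^4 + 2*x^2 + 1)

Solve f'(x) = 0:
  f'(x) = -2*(2*x^2 - x - 2)/(x^2 + 1)^2; the denominator is positive wherever f is defined, so f'(x) = 0 ⇔ -4*x^2 + 2*x + 4 = 0.
  Factor: -4*x^2 + 2*x + 4 = -2*(2*x^2 - x - 2); 2*x^2 - x - 2 = 0 has no rational roots; quadratic formula: x = (1 ± √17)/4.
  ⇒ x = 1/4 - sqrt(17)/4 ≈ -0.7808, 1/4 + sqrt(17)/4 ≈ 1.2808

f''(x) = 2*(4*x^3 - 3*x^2 - 12*x + 1)/(x^6 + 3*x^4 + 3*x^2 + 1)
Second-derivative test at each critical point:
  f''(-0.7808) = 3.1828 > 0 → local minimum
  f''(1.2808) = -1.1828 < 0 → local maximum

Critical points: x = 1/4 - sqrt(17)/4 ≈ -0.7808 (local minimum); x = 1/4 + sqrt(17)/4 ≈ 1.2808 (local maximum)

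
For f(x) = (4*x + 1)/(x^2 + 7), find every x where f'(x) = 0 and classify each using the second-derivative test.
f'(x) = 2*(-2*x^2 - x + 14)/(x^4 + 14*x^2 + 49)

Solve f'(x) = 0:
  f'(x) = -2*(2*x^2 + x - 14)/(x^2 + 7)^2; the denominator is positive wherever f is defined, so f'(x) = 0 ⇔ -4*x^2 - 2*x + 28 = 0.
  Factor: -4*x^2 - 2*x + 28 = -2*(2*x^2 + x - 14); 2*x^2 + x - 14 = 0 has no rational roots; quadratic formula: x = (-1 ± √113)/4.
  ⇒ x = -sqrt(113)/4 - 1/4 ≈ -2.9075, -1/4 + sqrt(113)/4 ≈ 2.4075

f''(x) = 2*(4*x^2*(4*x + 1) - (12*x + 1)*(x^2 + 7))/(x^2 + 7)^3
Second-derivative test at each critical point:
  f''(-2.9075) = 0.0890 > 0 → local minimum
  f''(2.4075) = -0.1298 < 0 → local maximum

Critical points: x = -sqrt(113)/4 - 1/4 ≈ -2.9075 (local minimum); x = -1/4 + sqrt(113)/4 ≈ 2.4075 (local maximum)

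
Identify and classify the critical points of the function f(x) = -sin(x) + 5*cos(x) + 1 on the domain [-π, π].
f'(x) = -5*sin(x) - cos(x)

Solve f'(x) = 0 on [-π, π]:
  f'(x) = 0 ⇔ -cos(x) = 5*sin(x) ⇔ tan(x) = -1/5, i.e. x = arctan(-1/5) + nπ; keep the solutions lying in [-π, π].
  ⇒ x = -atan(1/5) ≈ -0.1974, pi - atan(1/5) ≈ 2.9442

f''(x) = sin(x) - 5*cos(x)
Second-derivative test at each critical point:
  f''(-0.1974) = -5.0990 < 0 → local maximum
  f''(2.9442) = 5.0990 > 0 → local minimum

Critical points: x = -atan(1/5) ≈ -0.1974 (local maximum); x = pi - atan(1/5) ≈ 2.9442 (local minimum)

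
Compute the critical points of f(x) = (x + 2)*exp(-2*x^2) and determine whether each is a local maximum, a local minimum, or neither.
f'(x) = (-4*x*(x + 2) + 1)*exp(-2*x^2)

Solve f'(x) = 0:
  f'(x) = (-4*x^2 - 8*x + 1)·exp(-2*x^2) and exp(-2*x^2) > 0 for every x, so f'(x) = 0 ⇔ -4*x^2 - 8*x + 1 = 0.
  4*x^2 + 8*x - 1 = 0 has no rational roots; quadratic formula: x = (-8 ± √80)/8.
  ⇒ x = -sqrt(5)/2 - 1 ≈ -2.1180, -1 + sqrt(5)/2 ≈ 0.1180

f''(x) = 4*(4*x^2*(x + 2) - 3*x - 2)*exp(-2*x^2)
Second-derivative test at each critical point:
  f''(-2.1180) = 0.0011 > 0 → local minimum
  f''(0.1180) = -8.6985 < 0 → local maximum

Critical points: x = -sqrt(5)/2 - 1 ≈ -2.1180 (local minimum); x = -1 + sqrt(5)/2 ≈ 0.1180 (local maximum)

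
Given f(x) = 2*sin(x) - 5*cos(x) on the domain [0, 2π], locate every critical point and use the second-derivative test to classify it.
f'(x) = 5*sin(x) + 2*cos(x)

Solve f'(x) = 0 on [0, 2π]:
  f'(x) = 0 ⇔ 2*cos(x) = -5*sin(x) ⇔ tan(x) = -2/5, i.e. x = arctan(-2/5) + nπ; keep the solutions lying in [0, 2π].
  ⇒ x = pi - atan(2/5) ≈ 2.7611, -atan(2/5) + 2*pi ≈ 5.9027

f''(x) = -2*sin(x) + 5*cos(x)
Second-derivative test at each critical point:
  f''(2.7611) = -5.3852 < 0 → local maximum
  f''(5.9027) = 5.3852 > 0 → local minimum

Critical points: x = pi - atan(2/5) ≈ 2.7611 (local maximum); x = -atan(2/5) + 2*pi ≈ 5.9027 (local minimum)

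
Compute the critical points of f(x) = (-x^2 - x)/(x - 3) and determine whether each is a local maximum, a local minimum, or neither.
f'(x) = (-x^2 + 6*x + 3)/(x^2 - 6*x + 9)

Solve f'(x) = 0:
  f'(x) = -(x^2 - 6*x - 3)/(x - 3)^2; the denominator is positive wherever f is defined, so f'(x) = 0 ⇔ -x^2 + 6*x + 3 = 0.
  x^2 - 6*x - 3 = 0 has no rational roots; quadratic formula: x = (6 ± √48)/2.
  ⇒ x = 3 - 2*sqrt(3) ≈ -0.4641, 3 + 2*sqrt(3) ≈ 6.4641

f''(x) = -24/(x^3 - 9*x^2 + 27*x - 27)
Second-derivative test at each critical point:
  f''(-0.4641) = 0.5774 > 0 → local minimum
  f''(6.4641) = -0.5774 < 0 → local maximum

Critical points: x = 3 - 2*sqrt(3) ≈ -0.4641 (local minimum); x = 3 + 2*sqrt(3) ≈ 6.4641 (local maximum)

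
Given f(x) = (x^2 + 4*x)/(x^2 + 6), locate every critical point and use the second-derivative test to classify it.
f'(x) = 4*(-x^2 + 3*x + 6)/(x^4 + 12*x^2 + 36)

Solve f'(x) = 0:
  f'(x) = -4*(x^2 - 3*x - 6)/(x^2 + 6)^2; the denominator is positive wherever f is defined, so f'(x) = 0 ⇔ -4*x^2 + 12*x + 24 = 0.
  Factor: -4*x^2 + 12*x + 24 = -4*(x^2 - 3*x - 6); x^2 - 3*x - 6 = 0 has no rational roots; quadratic formula: x = (3 ± √33)/2.
  ⇒ x = 3/2 - sqrt(33)/2 ≈ -1.3723, 3/2 + sqrt(33)/2 ≈ 4.3723

f''(x) = 4*(2*x^3 - 9*x^2 - 36*x + 18)/(x^6 + 18*x^4 + 108*x^2 + 216)
Second-derivative test at each critical point:
  f''(-1.3723) = 0.3698 > 0 → local minimum
  f''(4.3723) = -0.0364 < 0 → local maximum

Critical points: x = 3/2 - sqrt(33)/2 ≈ -1.3723 (local minimum); x = 3/2 + sqrt(33)/2 ≈ 4.3723 (local maximum)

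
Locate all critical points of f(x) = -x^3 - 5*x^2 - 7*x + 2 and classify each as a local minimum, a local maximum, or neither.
f'(x) = -3*x^2 - 10*x - 7

Solve f'(x) = 0:
  Factor: -3*x^2 - 10*x - 7 = -(x + 1)*(3*x + 7) = 0.
  ⇒ x = -7/3, -1

f''(x) = -6*x - 10
Second-derivative test at each critical point:
  f''(-7/3) = 4 > 0 → local minimum
  f''(-1) = -4 < 0 → local maximum

Critical points: x = -7/3 (local minimum); x = -1 (local maximum)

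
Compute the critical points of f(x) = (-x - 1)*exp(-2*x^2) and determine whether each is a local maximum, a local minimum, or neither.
f'(x) = (4*x*(x + 1) - 1)*exp(-2*x^2)

Solve f'(x) = 0:
  f'(x) = (4*x^2 + 4*x - 1)·exp(-2*x^2) and exp(-2*x^2) > 0 for every x, so f'(x) = 0 ⇔ 4*x^2 + 4*x - 1 = 0.
  4*x^2 + 4*x - 1 = 0 has no rational roots; quadratic formula: x = (-4 ± √32)/8.
  ⇒ x = -sqrt(2)/2 - 1/2 ≈ -1.2071, -1/2 + sqrt(2)/2 ≈ 0.2071

f''(x) = 4*(-4*x^2*(x + 1) + 3*x + 1)*exp(-2*x^2)
Second-derivative test at each critical point:
  f''(-1.2071) = -0.3069 < 0 → local maximum
  f''(0.2071) = 5.1918 > 0 → local minimum

Critical points: x = -sqrt(2)/2 - 1/2 ≈ -1.2071 (local maximum); x = -1/2 + sqrt(2)/2 ≈ 0.2071 (local minimum)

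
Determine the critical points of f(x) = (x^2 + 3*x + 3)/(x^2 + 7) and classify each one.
f'(x) = (-3*x^2 + 8*x + 21)/(x^4 + 14*x^2 + 49)

Solve f'(x) = 0:
  f'(x) = -(3*x^2 - 8*x - 21)/(x^2 + 7)^2; the denominator is positive wherever f is defined, so f'(x) = 0 ⇔ -3*x^2 + 8*x + 21 = 0.
  3*x^2 - 8*x - 21 = 0 has no rational roots; quadratic formula: x = (8 ± √316)/6.
  ⇒ x = 4/3 - sqrt(79)/3 ≈ -1.6294, 4/3 + sqrt(79)/3 ≈ 4.2961

f''(x) = 2*(3*x^3 - 12*x^2 - 63*x + 28)/(x^6 + 21*x^4 + 147*x^2 + 343)
Second-derivative test at each critical point:
  f''(-1.6294) = 0.1907 > 0 → local minimum
  f''(4.2961) = -0.0274 < 0 → local maximum

Critical points: x = 4/3 - sqrt(79)/3 ≈ -1.6294 (local minimum); x = 4/3 + sqrt(79)/3 ≈ 4.2961 (local maximum)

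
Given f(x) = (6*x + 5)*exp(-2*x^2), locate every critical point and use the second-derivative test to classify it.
f'(x) = 2*(-2*x*(6*x + 5) + 3)*exp(-2*x^2)

Solve f'(x) = 0:
  f'(x) = (-24*x^2 - 20*x + 6)·exp(-2*x^2) and exp(-2*x^2) > 0 for every x, so f'(x) = 0 ⇔ -24*x^2 - 20*x + 6 = 0.
  Factor: -24*x^2 - 20*x + 6 = -2*(12*x^2 + 10*x - 3); 12*x^2 + 10*x - 3 = 0 has no rational roots; quadratic formula: x = (-10 ± √244)/24.
  ⇒ x = -sqrt(61)/12 - 5/12 ≈ -1.0675, -5/12 + sqrt(61)/12 ≈ 0.2342

f''(x) = 4*(4*x^2*(6*x + 5) - 18*x - 5)*exp(-2*x^2)
Second-derivative test at each critical point:
  f''(-1.0675) = 3.1980 > 0 → local minimum
  f''(0.2342) = -27.9955 < 0 → local maximum

Critical points: x = -sqrt(61)/12 - 5/12 ≈ -1.0675 (local minimum); x = -5/12 + sqrt(61)/12 ≈ 0.2342 (local maximum)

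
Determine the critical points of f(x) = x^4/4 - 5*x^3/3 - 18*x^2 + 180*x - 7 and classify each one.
f'(x) = x^3 - 5*x^2 - 36*x + 180

Solve f'(x) = 0:
  Factor: x^3 - 5*x^2 - 36*x + 180 = (x - 6)*(x - 5)*(x + 6) = 0.
  ⇒ x = -6, 5, 6

f''(x) = 3*x^2 - 10*x - 36
Second-derivative test at each critical point:
  f''(-6) = 132 > 0 → local minimum
  f''(5) = -11 < 0 → local maximum
  f''(6) = 12 > 0 → local minimum

Critical points: x = -6 (local minimum); x = 5 (local maximum); x = 6 (local minimum)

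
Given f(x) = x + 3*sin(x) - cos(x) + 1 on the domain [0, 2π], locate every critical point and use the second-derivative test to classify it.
f'(x) = sin(x) + 3*cos(x) + 1

Solve f'(x) = 0 on [0, 2π]:
  f'(x) = 0 ⇔ sin(x) + 3*cos(x) = -1. Write the left side as R·cos(x + φ) with R = √(3² + (-1)²) = sqrt(10), cos φ = 3*sqrt(10)/10, sin φ = -sqrt(10)/10; then cos(x + φ) = -sqrt(10)/10. Solve for x and keep the solutions lying in [0, 2π].
  ⇒ x = pi - atan(4/3) ≈ 2.2143, 3*pi/2 ≈ 4.7124

f''(x) = -3*sin(x) + cos(x)
Second-derivative test at each critical point:
  f''(2.2143) = -3 < 0 → local maximum
  f''(4.7124) = 3 > 0 → local minimum

Critical points: x = pi - atan(4/3) ≈ 2.2143 (local maximum); x = 3*pi/2 ≈ 4.7124 (local minimum)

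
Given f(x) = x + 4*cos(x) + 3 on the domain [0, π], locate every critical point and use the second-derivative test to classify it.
f'(x) = 1 - 4*sin(x)

Solve f'(x) = 0 on [0, π]:
  f'(x) = 0 ⇔ sin(x) = 1/4, i.e. x = arcsin(1/4) + 2nπ or x = π − arcsin(1/4) + 2nπ; keep the solutions lying in [0, π].
  ⇒ x = asin(1/4) ≈ 0.2527, pi - asin(1/4) ≈ 2.8889

f''(x) = -4*cos(x)
Second-derivative test at each critical point:
  f''(0.2527) = -3.8730 < 0 → local maximum
  f''(2.8889) = 3.8730 > 0 → local minimum

Critical points: x = asin(1/4) ≈ 0.2527 (local maximum); x = pi - asin(1/4) ≈ 2.8889 (local minimum)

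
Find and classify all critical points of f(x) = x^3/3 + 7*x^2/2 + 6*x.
f'(x) = x^2 + 7*x + 6

Solve f'(x) = 0:
  Factor: x^2 + 7*x + 6 = (x + 1)*(x + 6) = 0.
  ⇒ x = -6, -1

f''(x) = 2*x + 7
Second-derivative test at each critical point:
  f''(-6) = -5 < 0 → local maximum
  f''(-1) = 5 > 0 → local minimum

Critical points: x = -6 (local maximum); x = -1 (local minimum)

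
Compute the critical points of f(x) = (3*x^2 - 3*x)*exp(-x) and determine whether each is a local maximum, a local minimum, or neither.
f'(x) = 3*(-x^2 + 3*x - 1)*exp(-x)

Solve f'(x) = 0:
  f'(x) = (-3*x^2 + 9*x - 3)·exp(-x) and exp(-x) > 0 for every x, so f'(x) = 0 ⇔ -3*x^2 + 9*x - 3 = 0.
  Factor: -3*x^2 + 9*x - 3 = -3*(x^2 - 3*x + 1); x^2 - 3*x + 1 = 0 has no rational roots; quadratic formula: x = (3 ± √5)/2.
  ⇒ x = 3/2 - sqrt(5)/2 ≈ 0.3820, sqrt(5)/2 + 3/2 ≈ 2.6180

f''(x) = 3*(x^2 - 5*x + 4)*exp(-x)
Second-derivative test at each critical point:
  f''(0.3820) = 4.5785 > 0 → local minimum
  f''(2.6180) = -0.4893 < 0 → local maximum

Critical points: x = 3/2 - sqrt(5)/2 ≈ 0.3820 (local minimum); x = sqrt(5)/2 + 3/2 ≈ 2.6180 (local maximum)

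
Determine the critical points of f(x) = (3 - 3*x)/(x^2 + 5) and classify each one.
f'(x) = 3*(-x^2 + 2*x*(x - 1) - 5)/(x^2 + 5)^2

Solve f'(x) = 0:
  f'(x) = 3*(x^2 - 2*x - 5)/(x^2 + 5)^2; the denominator is positive wherever f is defined, so f'(x) = 0 ⇔ 3*x^2 - 6*x - 15 = 0.
  Factor: 3*x^2 - 6*x - 15 = 3*(x^2 - 2*x - 5); x^2 - 2*x - 5 = 0 has no rational roots; quadratic formula: x = (2 ± √24)/2.
  ⇒ x = 1 - sqrt(6) ≈ -1.4495, 1 + sqrt(6) ≈ 3.4495

f''(x) = 6*(4*x^2*(1 - x) + (3*x - 1)*(x^2 + 5))/(x^2 + 5)^3
Second-derivative test at each critical point:
  f''(-1.4495) = -0.2915 < 0 → local maximum
  f''(3.4495) = 0.0515 > 0 → local minimum

Critical points: x = 1 - sqrt(6) ≈ -1.4495 (local maximum); x = 1 + sqrt(6) ≈ 3.4495 (local minimum)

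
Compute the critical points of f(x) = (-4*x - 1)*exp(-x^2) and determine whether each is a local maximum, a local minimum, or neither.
f'(x) = 2*(x*(4*x + 1) - 2)*exp(-x^2)

Solve f'(x) = 0:
  f'(x) = (8*x^2 + 2*x - 4)·exp(-x^2) and exp(-x^2) > 0 for every x, so f'(x) = 0 ⇔ 8*x^2 + 2*x - 4 = 0.
  Factor: 8*x^2 + 2*x - 4 = 2*(4*x^2 + x - 2); 4*x^2 + x - 2 = 0 has no rational roots; quadratic formula: x = (-1 ± √33)/8.
  ⇒ x = -sqrt(33)/8 - 1/8 ≈ -0.8431, -1/8 + sqrt(33)/8 ≈ 0.5931

f''(x) = 2*(-8*x^3 - 2*x^2 + 12*x + 1)*exp(-x^2)
Second-derivative test at each critical point:
  f''(-0.8431) = -5.6442 < 0 → local maximum
  f''(0.5931) = 8.0822 > 0 → local minimum

Critical points: x = -sqrt(33)/8 - 1/8 ≈ -0.8431 (local maximum); x = -1/8 + sqrt(33)/8 ≈ 0.5931 (local minimum)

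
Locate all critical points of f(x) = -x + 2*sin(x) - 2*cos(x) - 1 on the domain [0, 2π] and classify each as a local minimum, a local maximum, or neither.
f'(x) = 2*sqrt(2)*sin(x + pi/4) - 1

Solve f'(x) = 0 on [0, 2π]:
  f'(x) = 0 ⇔ 2*sin(x) + 2*cos(x) = 1. Write the left side as R·cos(x + φ) with R = √(2² + (-2)²) = 2*sqrt(2), cos φ = sqrt(2)/2, sin φ = -sqrt(2)/2; then cos(x + φ) = sqrt(2)/4. Solve for x and keep the solutions lying in [0, 2π].
  ⇒ x = atan((1 + sqrt(7))/(1 - sqrt(7))) + pi ≈ 1.9948, atan((1 - sqrt(7))/(1 + sqrt(7))) + 2*pi ≈ 5.8592

f''(x) = 2*sqrt(2)*cos(x + pi/4)
Second-derivative test at each critical point:
  f''(1.9948) = -2.6458 < 0 → local maximum
  f''(5.8592) = 2.6458 > 0 → local minimum

Critical points: x = atan((1 + sqrt(7))/(1 - sqrt(7))) + pi ≈ 1.9948 (local maximum); x = atan((1 - sqrt(7))/(1 + sqrt(7))) + 2*pi ≈ 5.8592 (local minimum)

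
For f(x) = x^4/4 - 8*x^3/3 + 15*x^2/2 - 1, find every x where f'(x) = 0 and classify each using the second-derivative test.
f'(x) = x*(x^2 - 8*x + 15)

Solve f'(x) = 0:
  Factor: x^3 - 8*x^2 + 15*x = x*(x - 5)*(x - 3) = 0.
  ⇒ x = 0, 3, 5

f''(x) = 3*x^2 - 16*x + 15
Second-derivative test at each critical point:
  f''(0) = 15 > 0 → local minimum
  f''(3) = -6 < 0 → local maximum
  f''(5) = 10 > 0 → local minimum

Critical points: x = 0 (local minimum); x = 3 (local maximum); x = 5 (local minimum)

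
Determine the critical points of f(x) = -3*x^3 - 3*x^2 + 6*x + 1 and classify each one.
f'(x) = -9*x^2 - 6*x + 6

Solve f'(x) = 0:
  Factor: -9*x^2 - 6*x + 6 = -3*(3*x^2 + 2*x - 2); 3*x^2 + 2*x - 2 = 0 has no rational roots; quadratic formula: x = (-2 ± √28)/6.
  ⇒ x = -sqrt(7)/3 - 1/3 ≈ -1.2153, -1/3 + sqrt(7)/3 ≈ 0.5486

f''(x) = -18*x - 6
Second-derivative test at each critical point:
  f''(-1.2153) = 15.8745 > 0 → local minimum
  f''(0.5486) = -15.8745 < 0 → local maximum

Critical points: x = -sqrt(7)/3 - 1/3 ≈ -1.2153 (local minimum); x = -1/3 + sqrt(7)/3 ≈ 0.5486 (local maximum)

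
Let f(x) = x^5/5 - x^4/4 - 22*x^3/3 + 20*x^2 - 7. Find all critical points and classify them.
f'(x) = x*(x^3 - x^2 - 22*x + 40)

Solve f'(x) = 0:
  Factor: x^4 - x^3 - 22*x^2 + 40*x = x*(x - 4)*(x - 2)*(x + 5) = 0.
  ⇒ x = -5, 0, 2, 4

f''(x) = 4*x^3 - 3*x^2 - 44*x + 40
Second-derivative test at each critical point:
  f''(-5) = -315 < 0 → local maximum
  f''(0) = 40 > 0 → local minimum
  f''(2) = -28 < 0 → local maximum
  f''(4) = 72 > 0 → local minimum

Critical points: x = -5 (local maximum); x = 0 (local minimum); x = 2 (local maximum); x = 4 (local minimum)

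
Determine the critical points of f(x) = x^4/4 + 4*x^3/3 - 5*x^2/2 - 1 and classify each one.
f'(x) = x*(x^2 + 4*x - 5)

Solve f'(x) = 0:
  Factor: x^3 + 4*x^2 - 5*x = x*(x - 1)*(x + 5) = 0.
  ⇒ x = -5, 0, 1

f''(x) = 3*x^2 + 8*x - 5
Second-derivative test at each critical point:
  f''(-5) = 30 > 0 → local minimum
  f''(0) = -5 < 0 → local maximum
  f''(1) = 6 > 0 → local minimum

Critical points: x = -5 (local minimum); x = 0 (local maximum); x = 1 (local minimum)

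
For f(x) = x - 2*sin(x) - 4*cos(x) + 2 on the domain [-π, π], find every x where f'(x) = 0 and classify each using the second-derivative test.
f'(x) = 4*sin(x) - 2*cos(x) + 1

Solve f'(x) = 0 on [-π, π]:
  f'(x) = 0 ⇔ 4*sin(x) - 2*cos(x) = -1. Write the left side as R·cos(x + φ) with R = √((-2)² + (-4)²) = 2*sqrt(5), cos φ = -sqrt(5)/5, sin φ = -2*sqrt(5)/5; then cos(x + φ) = -sqrt(5)/10. Solve for x and keep the solutions lying in [-π, π].
  ⇒ x = -pi + atan((-sqrt(19) - 2)/(1 - 2*sqrt(19))) ≈ -2.4524, atan((-2 + sqrt(19))/(1 + 2*sqrt(19))) ≈ 0.2381

f''(x) = 2*sin(x) + 4*cos(x)
Second-derivative test at each critical point:
  f''(-2.4524) = -4.3589 < 0 → local maximum
  f''(0.2381) = 4.3589 > 0 → local minimum

Critical points: x = -pi + atan((-sqrt(19) - 2)/(1 - 2*sqrt(19))) ≈ -2.4524 (local maximum); x = atan((-2 + sqrt(19))/(1 + 2*sqrt(19))) ≈ 0.2381 (local minimum)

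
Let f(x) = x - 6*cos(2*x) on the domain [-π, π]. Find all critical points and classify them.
f'(x) = 12*sin(2*x) + 1

Solve f'(x) = 0 on [-π, π]:
  f'(x) = 0 ⇔ sin(2*x) = -1/12, i.e. 2*x = arcsin(-1/12) + 2nπ or 2*x = π − arcsin(-1/12) + 2nπ; keep the solutions lying in [-π, π].
  ⇒ x = -pi/2 + asin(1/12)/2 ≈ -1.5291, -asin(1/12)/2 ≈ -0.0417, asin(1/12)/2 + pi/2 ≈ 1.6125, pi - asin(1/12)/2 ≈ 3.0999

f''(x) = 24*cos(2*x)
Second-derivative test at each critical point:
  f''(-1.5291) = -23.9165 < 0 → local maximum
  f''(-0.0417) = 23.9165 > 0 → local minimum
  f''(1.6125) = -23.9165 < 0 → local maximum
  f''(3.0999) = 23.9165 > 0 → local minimum

Critical points: x = -pi/2 + asin(1/12)/2 ≈ -1.5291 (local maximum); x = -asin(1/12)/2 ≈ -0.0417 (local minimum); x = asin(1/12)/2 + pi/2 ≈ 1.6125 (local maximum); x = pi - asin(1/12)/2 ≈ 3.0999 (local minimum)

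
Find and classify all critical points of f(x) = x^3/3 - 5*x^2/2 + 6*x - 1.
f'(x) = x^2 - 5*x + 6

Solve f'(x) = 0:
  Factor: x^2 - 5*x + 6 = (x - 3)*(x - 2) = 0.
  ⇒ x = 2, 3

f''(x) = 2*x - 5
Second-derivative test at each critical point:
  f''(2) = -1 < 0 → local maximum
  f''(3) = 1 > 0 → local minimum

Critical points: x = 2 (local maximum); x = 3 (local minimum)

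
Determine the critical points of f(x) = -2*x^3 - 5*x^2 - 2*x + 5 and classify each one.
f'(x) = -6*x^2 - 10*x - 2

Solve f'(x) = 0:
  Factor: -6*x^2 - 10*x - 2 = -2*(3*x^2 + 5*x + 1); 3*x^2 + 5*x + 1 = 0 has no rational roots; quadratic formula: x = (-5 ± √13)/6.
  ⇒ x = -5/6 - sqrt(13)/6 ≈ -1.4343, -5/6 + sqrt(13)/6 ≈ -0.2324

f''(x) = -12*x - 10
Second-derivative test at each critical point:
  f''(-1.4343) = 7.2111 > 0 → local minimum
  f''(-0.2324) = -7.2111 < 0 → local maximum

Critical points: x = -5/6 - sqrt(13)/6 ≈ -1.4343 (local minimum); x = -5/6 + sqrt(13)/6 ≈ -0.2324 (local maximum)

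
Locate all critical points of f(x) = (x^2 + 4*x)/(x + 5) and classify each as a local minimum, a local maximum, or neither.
f'(x) = (x^2 + 10*x + 20)/(x^2 + 10*x + 25)

Solve f'(x) = 0:
  f'(x) = (x^2 + 10*x + 20)/(x + 5)^2; the denominator is positive wherever f is defined, so f'(x) = 0 ⇔ x^2 + 10*x + 20 = 0.
  x^2 + 10*x + 20 = 0 has no rational roots; quadratic formula: x = (-10 ± √20)/2.
  ⇒ x = -5 - sqrt(5) ≈ -7.2361, -5 + sqrt(5) ≈ -2.7639

f''(x) = 10/(x^3 + 15*x^2 + 75*x + 125)
Second-derivative test at each critical point:
  f''(-7.2361) = -0.8944 < 0 → local maximum
  f''(-2.7639) = 0.8944 > 0 → local minimum

Critical points: x = -5 - sqrt(5) ≈ -7.2361 (local maximum); x = -5 + sqrt(5) ≈ -2.7639 (local minimum)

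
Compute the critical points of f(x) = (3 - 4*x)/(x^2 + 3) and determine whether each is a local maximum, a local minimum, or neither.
f'(x) = 2*(2*x^2 - 3*x - 6)/(x^4 + 6*x^2 + 9)

Solve f'(x) = 0:
  f'(x) = 2*(2*x^2 - 3*x - 6)/(x^2 + 3)^2; the denominator is positive wherever f is defined, so f'(x) = 0 ⇔ 4*x^2 - 6*x - 12 = 0.
  Factor: 4*x^2 - 6*x - 12 = 2*(2*x^2 - 3*x - 6); 2*x^2 - 3*x - 6 = 0 has no rational roots; quadratic formula: x = (3 ± √57)/4.
  ⇒ x = 3/4 - sqrt(57)/4 ≈ -1.1375, 3/4 + sqrt(57)/4 ≈ 2.6375

f''(x) = 2*(4*x^2*(3 - 4*x) + 3*(4*x - 1)*(x^2 + 3))/(x^2 + 3)^3
Second-derivative test at each critical point:
  f''(-1.1375) = -0.8190 < 0 → local maximum
  f''(2.6375) = 0.1523 > 0 → local minimum

Critical points: x = 3/4 - sqrt(57)/4 ≈ -1.1375 (local maximum); x = 3/4 + sqrt(57)/4 ≈ 2.6375 (local minimum)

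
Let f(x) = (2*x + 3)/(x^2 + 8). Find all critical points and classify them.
f'(x) = 2*(-x^2 - 3*x + 8)/(x^4 + 16*x^2 + 64)

Solve f'(x) = 0:
  f'(x) = -2*(x^2 + 3*x - 8)/(x^2 + 8)^2; the denominator is positive wherever f is defined, so f'(x) = 0 ⇔ -2*x^2 - 6*x + 16 = 0.
  Factor: -2*x^2 - 6*x + 16 = -2*(x^2 + 3*x - 8); x^2 + 3*x - 8 = 0 has no rational roots; quadratic formula: x = (-3 ± √41)/2.
  ⇒ x = -sqrt(41)/2 - 3/2 ≈ -4.7016, -3/2 + sqrt(41)/2 ≈ 1.7016

f''(x) = 2*(4*x^2*(2*x + 3) - 3*(2*x + 1)*(x^2 + 8))/(x^2 + 8)^3
Second-derivative test at each critical point:
  f''(-4.7016) = 0.0141 > 0 → local minimum
  f''(1.7016) = -0.1079 < 0 → local maximum

Critical points: x = -sqrt(41)/2 - 3/2 ≈ -4.7016 (local minimum); x = -3/2 + sqrt(41)/2 ≈ 1.7016 (local maximum)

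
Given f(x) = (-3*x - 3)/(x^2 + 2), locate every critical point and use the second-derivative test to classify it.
f'(x) = 3*(-x^2 + 2*x*(x + 1) - 2)/(x^2 + 2)^2

Solve f'(x) = 0:
  f'(x) = 3*(x^2 + 2*x - 2)/(x^2 + 2)^2; the denominator is positive wherever f is defined, so f'(x) = 0 ⇔ 3*x^2 + 6*x - 6 = 0.
  Factor: 3*x^2 + 6*x - 6 = 3*(x^2 + 2*x - 2); x^2 + 2*x - 2 = 0 has no rational roots; quadratic formula: x = (-2 ± √12)/2.
  ⇒ x = -sqrt(3) - 1 ≈ -2.7321, -1 + sqrt(3) ≈ 0.7321

f''(x) = 6*(-4*x^2*(x + 1) + (3*x + 1)*(x^2 + 2))/(x^2 + 2)^3
Second-derivative test at each critical point:
  f''(-2.7321) = -0.1160 < 0 → local maximum
  f''(0.7321) = 1.6160 > 0 → local minimum

Critical points: x = -sqrt(3) - 1 ≈ -2.7321 (local maximum); x = -1 + sqrt(3) ≈ 0.7321 (local minimum)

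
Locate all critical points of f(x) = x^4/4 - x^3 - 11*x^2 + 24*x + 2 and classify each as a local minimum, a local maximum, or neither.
f'(x) = x^3 - 3*x^2 - 22*x + 24

Solve f'(x) = 0:
  Factor: x^3 - 3*x^2 - 22*x + 24 = (x - 6)*(x - 1)*(x + 4) = 0.
  ⇒ x = -4, 1, 6

f''(x) = 3*x^2 - 6*x - 22
Second-derivative test at each critical point:
  f''(-4) = 50 > 0 → local minimum
  f''(1) = -25 < 0 → local maximum
  f''(6) = 50 > 0 → local minimum

Critical points: x = -4 (local minimum); x = 1 (local maximum); x = 6 (local minimum)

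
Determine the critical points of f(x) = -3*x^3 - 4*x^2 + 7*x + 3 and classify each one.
f'(x) = -9*x^2 - 8*x + 7

Solve f'(x) = 0:
  9*x^2 + 8*x - 7 = 0 has no rational roots; quadratic formula: x = (-8 ± √316)/18.
  ⇒ x = -sqrt(79)/9 - 4/9 ≈ -1.4320, -4/9 + sqrt(79)/9 ≈ 0.5431

f''(x) = -18*x - 8
Second-derivative test at each critical point:
  f''(-1.4320) = 17.7764 > 0 → local minimum
  f''(0.5431) = -17.7764 < 0 → local maximum

Critical points: x = -sqrt(79)/9 - 4/9 ≈ -1.4320 (local minimum); x = -4/9 + sqrt(79)/9 ≈ 0.5431 (local maximum)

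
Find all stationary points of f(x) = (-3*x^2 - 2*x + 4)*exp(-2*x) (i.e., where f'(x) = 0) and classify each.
f'(x) = 2*(3*x^2 - x - 5)*exp(-2*x)

Solve f'(x) = 0:
  f'(x) = (6*x^2 - 2*x - 10)·exp(-2*x) and exp(-2*x) > 0 for every x, so f'(x) = 0 ⇔ 6*x^2 - 2*x - 10 = 0.
  Factor: 6*x^2 - 2*x - 10 = 2*(3*x^2 - x - 5); 3*x^2 - x - 5 = 0 has no rational roots; quadratic formula: x = (1 ± √61)/6.
  ⇒ x = 1/6 - sqrt(61)/6 ≈ -1.1350, 1/6 + sqrt(61)/6 ≈ 1.4684

f''(x) = 2*(-6*x^2 + 8*x + 9)*exp(-2*x)
Second-derivative test at each critical point:
  f''(-1.1350) = -151.2097 < 0 → local maximum
  f''(1.4684) = 0.8285 > 0 → local minimum

Critical points: x = 1/6 - sqrt(61)/6 ≈ -1.1350 (local maximum); x = 1/6 + sqrt(61)/6 ≈ 1.4684 (local minimum)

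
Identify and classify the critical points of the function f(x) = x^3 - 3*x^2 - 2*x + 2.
f'(x) = 3*x^2 - 6*x - 2

Solve f'(x) = 0:
  3*x^2 - 6*x - 2 = 0 has no rational roots; quadratic formula: x = (6 ± √60)/6.
  ⇒ x = 1 - sqrt(15)/3 ≈ -0.2910, 1 + sqrt(15)/3 ≈ 2.2910

f''(x) = 6*x - 6
Second-derivative test at each critical point:
  f''(-0.2910) = -7.7460 < 0 → local maximum
  f''(2.2910) = 7.7460 > 0 → local minimum

Critical points: x = 1 - sqrt(15)/3 ≈ -0.2910 (local maximum); x = 1 + sqrt(15)/3 ≈ 2.2910 (local minimum)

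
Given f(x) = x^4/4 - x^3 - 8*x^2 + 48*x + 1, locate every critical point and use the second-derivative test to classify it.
f'(x) = x^3 - 3*x^2 - 16*x + 48

Solve f'(x) = 0:
  Factor: x^3 - 3*x^2 - 16*x + 48 = (x - 4)*(x - 3)*(x + 4) = 0.
  ⇒ x = -4, 3, 4

f''(x) = 3*x^2 - 6*x - 16
Second-derivative test at each critical point:
  f''(-4) = 56 > 0 → local minimum
  f''(3) = -7 < 0 → local maximum
  f''(4) = 8 > 0 → local minimum

Critical points: x = -4 (local minimum); x = 3 (local maximum); x = 4 (local minimum)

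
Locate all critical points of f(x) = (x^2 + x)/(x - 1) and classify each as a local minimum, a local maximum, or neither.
f'(x) = (x^2 - 2*x - 1)/(x^2 - 2*x + 1)

Solve f'(x) = 0:
  f'(x) = (x^2 - 2*x - 1)/(x - 1)^2; the denominator is positive wherever f is defined, so f'(x) = 0 ⇔ x^2 - 2*x - 1 = 0.
  x^2 - 2*x - 1 = 0 has no rational roots; quadratic formula: x = (2 ± √8)/2.
  ⇒ x = 1 - sqrt(2) ≈ -0.4142, 1 + sqrt(2) ≈ 2.4142

f''(x) = 4/(x^3 - 3*x^2 + 3*x - 1)
Second-derivative test at each critical point:
  f''(-0.4142) = -1.4142 < 0 → local maximum
  f''(2.4142) = 1.4142 > 0 → local minimum

Critical points: x = 1 - sqrt(2) ≈ -0.4142 (local maximum); x = 1 + sqrt(2) ≈ 2.4142 (local minimum)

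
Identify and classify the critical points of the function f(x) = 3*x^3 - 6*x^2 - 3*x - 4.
f'(x) = 9*x^2 - 12*x - 3

Solve f'(x) = 0:
  Factor: 9*x^2 - 12*x - 3 = 3*(3*x^2 - 4*x - 1); 3*x^2 - 4*x - 1 = 0 has no rational roots; quadratic formula: x = (4 ± √28)/6.
  ⇒ x = 2/3 - sqrt(7)/3 ≈ -0.2153, 2/3 + sqrt(7)/3 ≈ 1.5486

f''(x) = 18*x - 12
Second-derivative test at each critical point:
  f''(-0.2153) = -15.8745 < 0 → local maximum
  f''(1.5486) = 15.8745 > 0 → local minimum

Critical points: x = 2/3 - sqrt(7)/3 ≈ -0.2153 (local maximum); x = 2/3 + sqrt(7)/3 ≈ 1.5486 (local minimum)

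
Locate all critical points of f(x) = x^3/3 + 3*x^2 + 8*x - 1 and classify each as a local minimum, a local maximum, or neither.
f'(x) = x^2 + 6*x + 8

Solve f'(x) = 0:
  Factor: x^2 + 6*x + 8 = (x + 2)*(x + 4) = 0.
  ⇒ x = -4, -2

f''(x) = 2*x + 6
Second-derivative test at each critical point:
  f''(-4) = -2 < 0 → local maximum
  f''(-2) = 2 > 0 → local minimum

Critical points: x = -4 (local maximum); x = -2 (local minimum)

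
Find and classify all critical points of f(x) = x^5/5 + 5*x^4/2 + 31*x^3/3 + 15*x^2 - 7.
f'(x) = x*(x^3 + 10*x^2 + 31*x + 30)

Solve f'(x) = 0:
  Factor: x^4 + 10*x^3 + 31*x^2 + 30*x = x*(x + 2)*(x + 3)*(x + 5) = 0.
  ⇒ x = -5, -3, -2, 0

f''(x) = 4*x^3 + 30*x^2 + 62*x + 30
Second-derivative test at each critical point:
  f''(-5) = -30 < 0 → local maximum
  f''(-3) = 6 > 0 → local minimum
  f''(-2) = -6 < 0 → local maximum
  f''(0) = 30 > 0 → local minimum

Critical points: x = -5 (local maximum); x = -3 (local minimum); x = -2 (local maximum); x = 0 (local minimum)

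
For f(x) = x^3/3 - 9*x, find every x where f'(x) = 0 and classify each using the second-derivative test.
f'(x) = x^2 - 9

Solve f'(x) = 0:
  Factor: x^2 - 9 = (x - 3)*(x + 3) = 0.
  ⇒ x = -3, 3

f''(x) = 2*x
Second-derivative test at each critical point:
  f''(-3) = -6 < 0 → local maximum
  f''(3) = 6 > 0 → local minimum

Critical points: x = -3 (local maximum); x = 3 (local minimum)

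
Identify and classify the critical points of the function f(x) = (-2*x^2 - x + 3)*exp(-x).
f'(x) = (2*x^2 - 3*x - 4)*exp(-x)

Solve f'(x) = 0:
  f'(x) = (2*x^2 - 3*x - 4)·exp(-x) and exp(-x) > 0 for every x, so f'(x) = 0 ⇔ 2*x^2 - 3*x - 4 = 0.
  2*x^2 - 3*x - 4 = 0 has no rational roots; quadratic formula: x = (3 ± √41)/4.
  ⇒ x = 3/4 - sqrt(41)/4 ≈ -0.8508, 3/4 + sqrt(41)/4 ≈ 2.3508

f''(x) = (-2*x^2 + 7*x + 1)*exp(-x)
Second-derivative test at each critical point:
  f''(-0.8508) = -14.9928 < 0 → local maximum
  f''(2.3508) = 0.6102 > 0 → local minimum

Critical points: x = 3/4 - sqrt(41)/4 ≈ -0.8508 (local maximum); x = 3/4 + sqrt(41)/4 ≈ 2.3508 (local minimum)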